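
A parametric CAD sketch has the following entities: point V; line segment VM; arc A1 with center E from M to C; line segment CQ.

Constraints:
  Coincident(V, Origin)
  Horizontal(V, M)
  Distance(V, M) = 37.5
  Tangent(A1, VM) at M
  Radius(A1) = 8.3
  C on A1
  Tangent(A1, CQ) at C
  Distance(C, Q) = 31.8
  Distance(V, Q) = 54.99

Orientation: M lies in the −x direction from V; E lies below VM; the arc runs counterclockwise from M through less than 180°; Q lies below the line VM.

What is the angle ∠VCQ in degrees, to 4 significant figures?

86.77°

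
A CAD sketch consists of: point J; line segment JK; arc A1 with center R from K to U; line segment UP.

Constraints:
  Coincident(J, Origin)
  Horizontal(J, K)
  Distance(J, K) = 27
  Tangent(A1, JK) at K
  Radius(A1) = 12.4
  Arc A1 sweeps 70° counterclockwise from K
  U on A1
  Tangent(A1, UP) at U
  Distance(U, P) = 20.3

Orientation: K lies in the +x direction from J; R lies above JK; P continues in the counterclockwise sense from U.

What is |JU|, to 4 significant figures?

39.50

Since A1 is tangent to JK there, RK ⟂ JK, so R = K + (0, 12.4) = (27.00, 12.40). On A1, K sits at bearing -90° from R; a 70° counterclockwise sweep puts U at bearing -20°, so U = R + 12.4·(cos -20°, sin -20°) = (38.65, 8.159). Then |JU| = |U − J| = 39.50.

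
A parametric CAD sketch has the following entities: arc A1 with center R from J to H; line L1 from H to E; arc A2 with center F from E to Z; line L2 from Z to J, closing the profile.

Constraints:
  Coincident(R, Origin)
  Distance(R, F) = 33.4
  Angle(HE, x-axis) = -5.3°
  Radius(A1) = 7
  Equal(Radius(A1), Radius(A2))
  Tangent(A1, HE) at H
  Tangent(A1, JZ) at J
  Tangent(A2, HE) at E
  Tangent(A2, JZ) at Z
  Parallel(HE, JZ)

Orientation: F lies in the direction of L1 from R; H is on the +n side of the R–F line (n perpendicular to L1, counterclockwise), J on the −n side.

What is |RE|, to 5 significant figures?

34.126

Tangency of A1 to both parallel lines with radius 7.0 puts H and J at R ± 7.0·n: H = (0.64659, 6.9701), J = (-0.64659, -6.9701). Equal radii place E and Z the same way about F: E = F + 7.0·n = (33.904, 3.8849), Z = F − 7.0·n = (32.611, -10.055). Then |RE| = |E − R| = 34.126.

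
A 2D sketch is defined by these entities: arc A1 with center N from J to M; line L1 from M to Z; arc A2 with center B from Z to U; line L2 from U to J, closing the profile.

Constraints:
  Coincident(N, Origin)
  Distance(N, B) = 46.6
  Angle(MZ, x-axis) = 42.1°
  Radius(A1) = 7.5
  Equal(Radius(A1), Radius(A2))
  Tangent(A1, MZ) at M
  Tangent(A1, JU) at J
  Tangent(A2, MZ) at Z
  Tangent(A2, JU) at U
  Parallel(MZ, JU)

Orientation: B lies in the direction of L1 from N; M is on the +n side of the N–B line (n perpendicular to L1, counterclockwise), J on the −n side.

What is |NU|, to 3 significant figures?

47.2

Tangency of A1 to both parallel lines with radius 7.5 puts M and J at N ± 7.5·n: M = (-5.03, 5.56), J = (5.03, -5.56). Equal radii place Z and U the same way about B: Z = B + 7.5·n = (29.5, 36.8), U = B − 7.5·n = (39.6, 25.7). Then |NU| = |U − N| = 47.2.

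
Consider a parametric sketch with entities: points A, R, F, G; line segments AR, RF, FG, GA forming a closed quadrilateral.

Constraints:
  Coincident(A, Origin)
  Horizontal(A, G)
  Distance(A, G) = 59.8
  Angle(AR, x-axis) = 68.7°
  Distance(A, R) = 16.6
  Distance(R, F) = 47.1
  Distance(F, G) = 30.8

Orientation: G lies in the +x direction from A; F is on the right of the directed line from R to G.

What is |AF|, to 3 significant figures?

41.9

Checks: |RF| = 47.10 ✓; |FG| = 30.80 ✓.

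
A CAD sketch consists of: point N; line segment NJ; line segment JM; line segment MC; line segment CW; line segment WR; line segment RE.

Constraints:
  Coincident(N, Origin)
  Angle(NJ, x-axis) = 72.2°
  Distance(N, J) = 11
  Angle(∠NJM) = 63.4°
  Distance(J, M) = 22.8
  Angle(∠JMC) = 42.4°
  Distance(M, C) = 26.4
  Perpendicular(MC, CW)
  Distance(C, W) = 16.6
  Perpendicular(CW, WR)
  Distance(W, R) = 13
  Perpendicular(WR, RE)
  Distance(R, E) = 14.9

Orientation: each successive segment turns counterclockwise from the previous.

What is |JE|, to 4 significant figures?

14.10

N is at the origin; NJ runs at 72.2° with length 11.0, so J = (3.363, 10.47). ∠NJM = 63.4° gives JM at -171.2° from the x-axis; with |JM| = 22.8, M = (-19.17, 6.985). ∠JMC = 42.4° gives MC at -33.60° from the x-axis; with |MC| = 26.4, C = (2.820, -7.624). MC is perpendicular to CW, so CW runs at 56.40°; with |CW| = 16.6, W = (12.01, 6.202). CW is perpendicular to WR, so WR runs at 146.4°; with |WR| = 13.0, R = (1.178, 13.40). WR ⟂ RE, so RE runs at -123.6°; with |RE| = 14.9, E = (-7.067, 0.9859). Then |JE| = |E − J| = 14.10.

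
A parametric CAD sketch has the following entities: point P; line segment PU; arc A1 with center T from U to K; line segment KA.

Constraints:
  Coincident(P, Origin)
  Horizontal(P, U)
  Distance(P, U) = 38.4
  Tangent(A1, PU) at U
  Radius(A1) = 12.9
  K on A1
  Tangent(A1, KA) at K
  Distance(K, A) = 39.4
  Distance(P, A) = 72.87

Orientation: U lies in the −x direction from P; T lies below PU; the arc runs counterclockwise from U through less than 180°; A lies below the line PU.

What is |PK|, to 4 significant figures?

52.96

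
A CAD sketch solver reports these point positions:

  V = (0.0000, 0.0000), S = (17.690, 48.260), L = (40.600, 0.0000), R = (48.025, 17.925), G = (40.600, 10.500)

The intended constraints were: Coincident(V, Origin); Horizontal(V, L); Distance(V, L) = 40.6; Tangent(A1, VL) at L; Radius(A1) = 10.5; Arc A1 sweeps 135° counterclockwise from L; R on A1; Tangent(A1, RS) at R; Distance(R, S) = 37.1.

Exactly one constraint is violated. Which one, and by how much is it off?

Distance(R, S) = 37.1 — off by 5.80.

V = (0.00, 0.00) ✓; V.y = 0.00, L.y = 0.00 ✓; |VL| = 40.60 ✓; ∠(GL, LV) = 90.00° ✓; |GL| = 10.50 ✓; bearing(G→R) − bearing(G→L) = 135.0° ✓; |GR| = 10.50 ✓; ∠(GR, RS) = 90.00° ✓; |RS| = 42.90 ✗.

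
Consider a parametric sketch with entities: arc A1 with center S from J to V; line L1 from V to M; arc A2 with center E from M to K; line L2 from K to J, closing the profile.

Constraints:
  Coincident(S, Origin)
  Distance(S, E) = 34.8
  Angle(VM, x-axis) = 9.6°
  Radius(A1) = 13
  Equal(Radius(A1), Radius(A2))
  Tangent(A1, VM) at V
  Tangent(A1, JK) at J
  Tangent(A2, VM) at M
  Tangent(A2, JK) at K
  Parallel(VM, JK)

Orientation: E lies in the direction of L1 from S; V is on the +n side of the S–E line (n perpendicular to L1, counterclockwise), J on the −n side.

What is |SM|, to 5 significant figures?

37.149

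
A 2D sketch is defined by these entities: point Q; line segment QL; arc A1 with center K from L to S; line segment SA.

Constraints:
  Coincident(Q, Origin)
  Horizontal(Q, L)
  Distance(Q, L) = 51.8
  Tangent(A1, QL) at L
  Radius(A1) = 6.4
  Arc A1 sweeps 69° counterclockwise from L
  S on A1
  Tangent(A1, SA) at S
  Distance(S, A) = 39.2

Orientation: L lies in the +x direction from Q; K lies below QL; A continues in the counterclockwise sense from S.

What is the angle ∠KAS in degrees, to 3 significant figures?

9.27°

Q is at the origin; Q and L share the same y with |QL| = 51.8 and L on the +x side, so L = (51.8, 0.00). Since A1 is tangent to QL there, KL ⟂ QL, so K = L + (0, -6.4) = (51.8, -6.40). On A1, L sits at bearing 90° from K; a 69° counterclockwise sweep puts S at bearing 159°, so S = K + 6.4·(cos 159°, sin 159°) = (45.8, -4.11). Tangency of A1 to SA means the radius KS is perpendicular to SA, so SA runs along (−sin 159°, cos 159°); with |SA| = 39.2, A = (31.8, -40.7). Then cos ∠KAS = AK·AS / (|AK||AS|), giving 9.27°.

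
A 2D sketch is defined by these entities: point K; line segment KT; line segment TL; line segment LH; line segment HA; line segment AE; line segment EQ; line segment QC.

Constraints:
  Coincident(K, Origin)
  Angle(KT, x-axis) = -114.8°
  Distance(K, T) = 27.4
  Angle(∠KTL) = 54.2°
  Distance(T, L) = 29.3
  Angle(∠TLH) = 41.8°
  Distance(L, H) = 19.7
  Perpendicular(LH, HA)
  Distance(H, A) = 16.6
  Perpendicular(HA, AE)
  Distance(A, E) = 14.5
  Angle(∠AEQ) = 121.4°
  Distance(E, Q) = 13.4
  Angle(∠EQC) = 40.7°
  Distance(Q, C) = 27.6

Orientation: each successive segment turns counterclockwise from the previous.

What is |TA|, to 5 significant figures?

3.6293

K is at the origin; KT runs at -114.8° with length 27.4, so T = (-11.493, -24.873). ∠KTL = 54.2° gives TL at 11.000° from the x-axis; with |TL| = 29.3, L = (17.269, -19.282). ∠TLH = 41.8° gives LH at 149.20° from the x-axis; with |LH| = 19.7, H = (0.34718, -9.1952). The perpendicularity gives HA at right angles to LH, so HA runs at -120.80°; with |HA| = 16.6, A = (-8.1527, -23.454). Then |TA| = |A − T| = 3.6293.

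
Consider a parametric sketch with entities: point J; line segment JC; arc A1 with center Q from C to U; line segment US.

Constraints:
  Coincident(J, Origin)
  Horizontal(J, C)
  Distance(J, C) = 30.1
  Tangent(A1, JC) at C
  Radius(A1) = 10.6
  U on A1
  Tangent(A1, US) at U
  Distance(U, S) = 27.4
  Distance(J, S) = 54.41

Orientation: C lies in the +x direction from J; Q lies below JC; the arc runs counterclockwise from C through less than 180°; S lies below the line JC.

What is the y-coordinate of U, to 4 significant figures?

-16.96

Checks: |QU| = 10.60 ✓; ∠(QU, US) = 90.00° ✓; |US| = 27.40 ✓; |JS| = 54.41 ✓.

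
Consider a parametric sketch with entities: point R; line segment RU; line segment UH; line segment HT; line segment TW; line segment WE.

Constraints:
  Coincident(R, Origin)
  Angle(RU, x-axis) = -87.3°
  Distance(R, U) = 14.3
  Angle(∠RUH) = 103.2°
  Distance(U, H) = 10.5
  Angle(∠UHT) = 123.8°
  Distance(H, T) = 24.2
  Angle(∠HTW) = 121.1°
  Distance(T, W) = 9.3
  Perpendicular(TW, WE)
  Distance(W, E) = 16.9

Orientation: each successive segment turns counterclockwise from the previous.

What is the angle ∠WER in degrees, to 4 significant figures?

162.1°

R is at the origin; RU runs at -87.3° with length 14.3, so U = (0.6736, -14.28). ∠RUH = 103.2° gives UH at -10.50° from the x-axis; with |UH| = 10.5, H = (11.00, -16.20). ∠UHT = 123.8° gives HT at 45.70° from the x-axis; with |HT| = 24.2, T = (27.90, 1.122). ∠HTW = 121.1° gives TW at 104.6° from the x-axis; with |TW| = 9.3, W = (25.56, 10.12). TW ⟂ WE, so WE runs at -165.4°; with |WE| = 16.9, E = (9.201, 5.862). Then cos ∠WER = EW·ER / (|EW||ER|), giving 162.1°.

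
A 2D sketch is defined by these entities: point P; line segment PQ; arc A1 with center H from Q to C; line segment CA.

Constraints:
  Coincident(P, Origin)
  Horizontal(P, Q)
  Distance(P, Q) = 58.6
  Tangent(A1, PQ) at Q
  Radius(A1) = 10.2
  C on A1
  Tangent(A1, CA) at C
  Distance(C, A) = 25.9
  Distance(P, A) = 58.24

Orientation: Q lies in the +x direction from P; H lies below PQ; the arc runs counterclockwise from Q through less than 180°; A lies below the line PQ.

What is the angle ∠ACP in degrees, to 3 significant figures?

96.5°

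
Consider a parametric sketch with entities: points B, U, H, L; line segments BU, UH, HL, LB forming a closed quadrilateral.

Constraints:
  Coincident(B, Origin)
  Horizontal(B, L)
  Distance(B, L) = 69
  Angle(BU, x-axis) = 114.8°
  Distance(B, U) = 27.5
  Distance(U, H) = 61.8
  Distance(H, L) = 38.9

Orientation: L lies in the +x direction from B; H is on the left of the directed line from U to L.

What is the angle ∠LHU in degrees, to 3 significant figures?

112°

B is at the origin; BL is horizontal with |BL| = 69.0 and L in +x, so L = (69.0, 0). BU runs at 114.8° with |BU| = 27.5, so U = (-11.5, 25.0). H is determined by |UH| = 61.8 and |HL| = 38.9 together: it lies at the intersection of circle(U, 61.8) and circle(L, 38.9). With |UL| = 84.3, the foot of the radical line on UL is 55.8 from U and the perpendicular offset is √(61.8² − 55.8²) = 26.5. Taking the left-of-UL solution: H = (49.6, 33.7).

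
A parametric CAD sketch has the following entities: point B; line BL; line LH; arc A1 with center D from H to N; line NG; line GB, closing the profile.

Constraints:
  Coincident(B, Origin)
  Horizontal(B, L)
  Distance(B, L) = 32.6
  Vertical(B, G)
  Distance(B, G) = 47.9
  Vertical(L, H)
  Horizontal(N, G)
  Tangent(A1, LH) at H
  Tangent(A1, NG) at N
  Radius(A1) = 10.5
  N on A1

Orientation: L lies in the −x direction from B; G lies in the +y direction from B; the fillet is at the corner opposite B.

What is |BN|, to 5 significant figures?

52.752

B is at the origin; B and L share the same y with |BL| = 32.6 and L on the −x side, so L = (-32.600, 0.0000). BG is vertical with |BG| = 47.9 and G on the +y side, so G = (0.0000, 47.900). The virtual corner opposite B is at (-32.600, 47.900). A1 meets LH tangentially, so DH is at right angles to LH and the tangent condition forces DN to be normal to NG, with radius 10.5, so the center D sits 10.5 in from both sides at D = (-22.100, 37.400). That places the tangent points at H = (-32.600, 37.400) on LH and N = (-22.100, 47.900) on NG. Then |BN| = |N − B| = 52.752.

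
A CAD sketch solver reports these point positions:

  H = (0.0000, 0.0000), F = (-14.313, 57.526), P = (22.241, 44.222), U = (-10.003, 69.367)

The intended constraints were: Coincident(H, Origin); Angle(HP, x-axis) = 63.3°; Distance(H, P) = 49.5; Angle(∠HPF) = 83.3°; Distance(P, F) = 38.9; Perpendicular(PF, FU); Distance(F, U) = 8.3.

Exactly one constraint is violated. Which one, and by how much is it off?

Distance(F, U) = 8.3 — off by 4.30.

H = (0.00, 0.00) ✓; HP at 63.30° ✓; |HP| = 49.50 ✓; ∠HPF = 83.30° ✓; |PF| = 38.90 ✓; ∠(PF, FU) = 90.00° ✓; |FU| = 12.60 ✗.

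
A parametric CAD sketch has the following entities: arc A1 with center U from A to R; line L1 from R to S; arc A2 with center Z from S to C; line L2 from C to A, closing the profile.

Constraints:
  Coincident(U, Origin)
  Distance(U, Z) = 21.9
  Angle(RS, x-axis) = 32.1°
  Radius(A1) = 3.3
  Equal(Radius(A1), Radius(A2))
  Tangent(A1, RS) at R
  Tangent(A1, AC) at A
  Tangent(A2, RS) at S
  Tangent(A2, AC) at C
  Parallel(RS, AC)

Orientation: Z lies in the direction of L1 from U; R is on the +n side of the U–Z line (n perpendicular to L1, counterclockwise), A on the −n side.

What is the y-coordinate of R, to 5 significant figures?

2.7955

U is at the origin and Z lies 21.9 along u from U, so Z = 21.9·u = (18.552, 11.638). Tangency of A1 to both parallel lines with radius 3.3 puts R and A at U ± 3.3·n: R = (-1.7536, 2.7955), A = (1.7536, -2.7955). So R.y = 2.7955.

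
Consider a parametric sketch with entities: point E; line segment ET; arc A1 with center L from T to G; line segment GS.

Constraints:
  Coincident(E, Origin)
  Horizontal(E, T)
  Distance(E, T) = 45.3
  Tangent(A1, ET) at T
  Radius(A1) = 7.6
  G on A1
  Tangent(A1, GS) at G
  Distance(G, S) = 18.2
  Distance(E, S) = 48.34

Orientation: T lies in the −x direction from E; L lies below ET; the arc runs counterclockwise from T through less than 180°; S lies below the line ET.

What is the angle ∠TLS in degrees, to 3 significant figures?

165°

Checks: |LG| = 7.600 ✓; ∠(LG, GS) = 90.00° ✓; |GS| = 18.20 ✓; |ES| = 48.34 ✓.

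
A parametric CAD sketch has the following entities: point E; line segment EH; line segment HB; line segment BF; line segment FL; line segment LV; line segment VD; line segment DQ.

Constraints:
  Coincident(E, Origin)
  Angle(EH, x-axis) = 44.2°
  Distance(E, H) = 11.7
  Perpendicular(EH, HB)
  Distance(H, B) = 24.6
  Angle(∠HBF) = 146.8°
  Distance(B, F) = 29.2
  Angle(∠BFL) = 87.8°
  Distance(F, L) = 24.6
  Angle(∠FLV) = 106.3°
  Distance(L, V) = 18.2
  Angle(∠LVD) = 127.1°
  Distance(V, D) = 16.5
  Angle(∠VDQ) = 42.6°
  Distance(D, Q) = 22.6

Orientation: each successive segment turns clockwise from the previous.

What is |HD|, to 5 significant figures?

19.054

∠FLV = 106.3° gives LV at 115.10° from the x-axis; with |LV| = 18.2, V = (-0.92111, -25.425). ∠LVD = 127.1° gives VD at 62.200° from the x-axis; with |VD| = 16.5, D = (6.7743, -10.829). Then |HD| = |D − H| = 19.054.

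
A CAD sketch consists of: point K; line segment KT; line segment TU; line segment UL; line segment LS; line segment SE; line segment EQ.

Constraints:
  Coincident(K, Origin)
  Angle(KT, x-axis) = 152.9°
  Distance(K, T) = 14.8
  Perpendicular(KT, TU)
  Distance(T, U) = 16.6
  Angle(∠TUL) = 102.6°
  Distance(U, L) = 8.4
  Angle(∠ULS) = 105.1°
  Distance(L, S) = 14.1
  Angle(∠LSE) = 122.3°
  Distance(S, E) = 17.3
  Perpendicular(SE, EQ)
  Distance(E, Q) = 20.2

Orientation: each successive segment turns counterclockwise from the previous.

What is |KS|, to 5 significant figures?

5.9485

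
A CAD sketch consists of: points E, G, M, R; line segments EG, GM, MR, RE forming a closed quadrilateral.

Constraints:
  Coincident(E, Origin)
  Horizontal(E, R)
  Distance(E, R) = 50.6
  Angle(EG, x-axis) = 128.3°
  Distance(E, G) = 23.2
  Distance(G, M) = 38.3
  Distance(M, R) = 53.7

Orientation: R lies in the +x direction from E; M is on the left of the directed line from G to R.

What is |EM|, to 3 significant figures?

44.3

E is at the origin; ER is horizontal with |ER| = 50.6 and R in +x, so R = (50.6, 0). EG runs at 128.3° with |EG| = 23.2, so G = (-14.4, 18.2). M is determined by |GM| = 38.3 and |MR| = 53.7 together: it lies at the intersection of circle(G, 38.3) and circle(R, 53.7). With |GR| = 67.5, the foot of the radical line on GR is 23.2 from G and the perpendicular offset is √(38.3² − 23.2²) = 30.4. Taking the left-of-GR solution: M = (16.2, 41.2).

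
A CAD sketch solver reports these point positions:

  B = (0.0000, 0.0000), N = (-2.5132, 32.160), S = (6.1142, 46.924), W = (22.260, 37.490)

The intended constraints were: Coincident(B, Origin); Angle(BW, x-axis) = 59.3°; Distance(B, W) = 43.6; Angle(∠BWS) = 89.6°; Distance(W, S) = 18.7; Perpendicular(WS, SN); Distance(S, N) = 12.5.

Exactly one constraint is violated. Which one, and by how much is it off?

Distance(S, N) = 12.5 — off by 4.60.

B = (0.00, 0.00) ✓; BW at 59.30° ✓; |BW| = 43.60 ✓; ∠BWS = 89.60° ✓; |WS| = 18.70 ✓; ∠(WS, SN) = 90.00° ✓; |SN| = 17.10 ✗.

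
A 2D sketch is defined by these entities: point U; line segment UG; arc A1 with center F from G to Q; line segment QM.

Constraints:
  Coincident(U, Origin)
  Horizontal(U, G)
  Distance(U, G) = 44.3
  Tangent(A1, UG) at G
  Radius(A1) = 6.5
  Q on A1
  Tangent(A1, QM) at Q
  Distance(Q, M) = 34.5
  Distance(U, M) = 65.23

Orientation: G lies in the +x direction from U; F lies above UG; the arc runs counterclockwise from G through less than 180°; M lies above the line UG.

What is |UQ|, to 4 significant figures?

51.22

Checks: |FQ| = 6.500 ✓; ∠(FQ, QM) = 90.00° ✓; |QM| = 34.50 ✓; |UM| = 65.23 ✓.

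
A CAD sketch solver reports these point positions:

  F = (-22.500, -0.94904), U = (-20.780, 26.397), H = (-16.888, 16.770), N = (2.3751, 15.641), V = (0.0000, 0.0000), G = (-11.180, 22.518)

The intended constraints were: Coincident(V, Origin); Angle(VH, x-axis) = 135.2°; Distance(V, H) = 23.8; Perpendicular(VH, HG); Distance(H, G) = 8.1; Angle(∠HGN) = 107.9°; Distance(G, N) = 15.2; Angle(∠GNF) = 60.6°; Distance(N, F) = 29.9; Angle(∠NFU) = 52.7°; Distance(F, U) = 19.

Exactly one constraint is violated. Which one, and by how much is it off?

Distance(F, U) = 19 — off by 8.40.

V = (0.00, 0.00) ✓; VH at 135.2° ✓; |VH| = 23.80 ✓; ∠(VH, HG) = 90.00° ✓; |HG| = 8.101 ✓; ∠HGN = 107.9° ✓; |GN| = 15.20 ✓; ∠GNF = 60.60° ✓; |NF| = 29.90 ✓; ∠NFU = 52.70° ✓; |FU| = 27.40 ✗.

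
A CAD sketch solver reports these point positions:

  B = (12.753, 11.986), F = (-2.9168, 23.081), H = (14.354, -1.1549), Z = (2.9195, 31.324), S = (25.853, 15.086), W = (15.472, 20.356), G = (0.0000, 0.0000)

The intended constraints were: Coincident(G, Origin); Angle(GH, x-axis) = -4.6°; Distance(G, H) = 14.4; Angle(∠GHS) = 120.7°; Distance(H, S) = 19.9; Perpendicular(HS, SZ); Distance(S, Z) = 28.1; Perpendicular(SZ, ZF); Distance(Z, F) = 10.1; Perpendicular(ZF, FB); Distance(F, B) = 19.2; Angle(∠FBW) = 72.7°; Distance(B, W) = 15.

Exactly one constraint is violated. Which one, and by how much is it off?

Distance(B, W) = 15 — off by 6.20.

G = (0.00, 0.00) ✓; GH at -4.600° ✓; |GH| = 14.40 ✓; ∠GHS = 120.7° ✓; |HS| = 19.90 ✓; ∠(HS, SZ) = 90.00° ✓; |SZ| = 28.10 ✓; ∠(SZ, ZF) = 90.00° ✓; |ZF| = 10.10 ✓; ∠(ZF, FB) = 90.00° ✓; |FB| = 19.20 ✓; ∠FBW = 72.70° ✓; |BW| = 8.801 ✗.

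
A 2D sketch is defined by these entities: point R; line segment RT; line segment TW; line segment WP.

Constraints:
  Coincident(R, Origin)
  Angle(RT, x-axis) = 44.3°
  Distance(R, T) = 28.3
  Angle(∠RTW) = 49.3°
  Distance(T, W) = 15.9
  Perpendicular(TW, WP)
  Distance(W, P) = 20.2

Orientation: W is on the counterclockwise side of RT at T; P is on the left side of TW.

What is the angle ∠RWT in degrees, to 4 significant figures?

96.79°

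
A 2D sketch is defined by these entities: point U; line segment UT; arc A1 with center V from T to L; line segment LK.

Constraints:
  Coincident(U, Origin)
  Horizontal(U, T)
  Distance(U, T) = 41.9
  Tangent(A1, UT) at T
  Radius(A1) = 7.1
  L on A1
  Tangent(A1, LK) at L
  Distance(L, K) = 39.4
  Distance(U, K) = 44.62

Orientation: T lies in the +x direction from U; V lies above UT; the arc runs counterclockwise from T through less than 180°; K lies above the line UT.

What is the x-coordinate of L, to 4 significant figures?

46.97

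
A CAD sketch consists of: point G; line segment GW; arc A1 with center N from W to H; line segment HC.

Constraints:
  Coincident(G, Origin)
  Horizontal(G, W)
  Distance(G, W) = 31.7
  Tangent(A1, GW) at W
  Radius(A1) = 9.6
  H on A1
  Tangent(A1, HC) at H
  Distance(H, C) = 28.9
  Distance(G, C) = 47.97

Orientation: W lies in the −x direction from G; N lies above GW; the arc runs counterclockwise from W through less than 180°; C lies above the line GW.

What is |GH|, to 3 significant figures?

24.9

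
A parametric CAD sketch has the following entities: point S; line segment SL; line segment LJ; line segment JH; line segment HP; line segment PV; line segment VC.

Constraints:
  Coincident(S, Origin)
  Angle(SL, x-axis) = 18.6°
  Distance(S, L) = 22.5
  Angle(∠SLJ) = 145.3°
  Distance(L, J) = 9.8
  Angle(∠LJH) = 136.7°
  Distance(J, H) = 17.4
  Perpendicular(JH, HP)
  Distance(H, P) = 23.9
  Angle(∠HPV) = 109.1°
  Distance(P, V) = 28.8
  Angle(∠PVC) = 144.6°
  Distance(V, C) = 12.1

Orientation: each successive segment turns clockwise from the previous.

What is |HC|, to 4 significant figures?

49.02

S is at the origin; SL runs at 18.6° with length 22.5, so L = (21.32, 7.177). ∠SLJ = 145.3° gives LJ at -16.10° from the x-axis; with |LJ| = 9.8, J = (30.74, 4.459). ∠LJH = 136.7° gives JH at -59.40° from the x-axis; with |JH| = 17.4, H = (39.60, -10.52). The perpendicularity gives HP at right angles to JH, so HP runs at -149.4°; with |HP| = 23.9, P = (19.03, -22.68). ∠HPV = 109.1° gives PV at 139.7° from the x-axis; with |PV| = 28.8, V = (-2.939, -4.057). ∠PVC = 144.6° gives VC at 104.3° from the x-axis; with |VC| = 12.1, C = (-5.928, 7.669). Then |HC| = |C − H| = 49.02.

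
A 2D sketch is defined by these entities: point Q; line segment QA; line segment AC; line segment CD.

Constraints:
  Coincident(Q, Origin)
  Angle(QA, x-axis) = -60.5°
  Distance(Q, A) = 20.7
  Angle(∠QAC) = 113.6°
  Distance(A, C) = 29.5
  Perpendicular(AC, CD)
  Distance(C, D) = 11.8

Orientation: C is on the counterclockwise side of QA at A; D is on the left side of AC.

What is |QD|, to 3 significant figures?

38.5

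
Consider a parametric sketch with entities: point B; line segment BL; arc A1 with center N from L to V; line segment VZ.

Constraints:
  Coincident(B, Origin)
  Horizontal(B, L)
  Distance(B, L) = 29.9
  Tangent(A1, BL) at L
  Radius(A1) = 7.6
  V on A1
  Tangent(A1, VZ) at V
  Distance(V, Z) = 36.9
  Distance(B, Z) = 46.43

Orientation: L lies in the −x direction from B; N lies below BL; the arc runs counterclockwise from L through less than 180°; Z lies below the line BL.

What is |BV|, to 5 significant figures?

38.185

Checks: |NV| = 7.600 ✓; ∠(NV, VZ) = 90.00° ✓; |VZ| = 36.90 ✓; |BZ| = 46.43 ✓.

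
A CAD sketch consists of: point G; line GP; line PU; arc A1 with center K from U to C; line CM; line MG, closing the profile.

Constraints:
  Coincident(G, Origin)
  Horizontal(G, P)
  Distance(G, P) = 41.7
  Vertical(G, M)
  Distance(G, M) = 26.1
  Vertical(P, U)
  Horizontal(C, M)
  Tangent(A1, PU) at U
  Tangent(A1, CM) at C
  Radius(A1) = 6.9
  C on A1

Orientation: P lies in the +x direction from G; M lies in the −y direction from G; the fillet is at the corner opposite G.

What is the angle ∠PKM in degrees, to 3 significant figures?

121°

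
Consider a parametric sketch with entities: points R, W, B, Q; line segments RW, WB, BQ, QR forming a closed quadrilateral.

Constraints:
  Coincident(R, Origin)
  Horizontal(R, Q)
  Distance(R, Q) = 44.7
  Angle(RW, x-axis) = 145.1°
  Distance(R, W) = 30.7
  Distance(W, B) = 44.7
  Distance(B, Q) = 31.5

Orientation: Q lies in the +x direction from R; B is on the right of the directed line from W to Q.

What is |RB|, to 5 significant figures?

14.363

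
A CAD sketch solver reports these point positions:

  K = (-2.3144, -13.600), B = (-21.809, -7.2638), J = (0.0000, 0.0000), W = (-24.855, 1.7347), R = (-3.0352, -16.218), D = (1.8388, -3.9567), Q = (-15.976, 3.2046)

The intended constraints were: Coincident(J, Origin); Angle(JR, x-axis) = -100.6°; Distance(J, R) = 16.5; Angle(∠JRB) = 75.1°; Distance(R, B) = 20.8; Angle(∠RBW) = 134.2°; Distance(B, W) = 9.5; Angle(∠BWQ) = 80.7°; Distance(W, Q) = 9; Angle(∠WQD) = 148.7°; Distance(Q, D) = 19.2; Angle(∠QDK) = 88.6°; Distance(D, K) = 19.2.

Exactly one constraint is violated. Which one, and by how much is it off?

Distance(D, K) = 19.2 — off by 8.70.

J = (0.00, 0.00) ✓; JR at -100.6° ✓; |JR| = 16.50 ✓; ∠JRB = 75.10° ✓; |RB| = 20.80 ✓; ∠RBW = 134.2° ✓; |BW| = 9.500 ✓; ∠BWQ = 80.70° ✓; |WQ| = 9.000 ✓; ∠WQD = 148.7° ✓; |QD| = 19.20 ✓; ∠QDK = 88.60° ✓; |DK| = 10.50 ✗.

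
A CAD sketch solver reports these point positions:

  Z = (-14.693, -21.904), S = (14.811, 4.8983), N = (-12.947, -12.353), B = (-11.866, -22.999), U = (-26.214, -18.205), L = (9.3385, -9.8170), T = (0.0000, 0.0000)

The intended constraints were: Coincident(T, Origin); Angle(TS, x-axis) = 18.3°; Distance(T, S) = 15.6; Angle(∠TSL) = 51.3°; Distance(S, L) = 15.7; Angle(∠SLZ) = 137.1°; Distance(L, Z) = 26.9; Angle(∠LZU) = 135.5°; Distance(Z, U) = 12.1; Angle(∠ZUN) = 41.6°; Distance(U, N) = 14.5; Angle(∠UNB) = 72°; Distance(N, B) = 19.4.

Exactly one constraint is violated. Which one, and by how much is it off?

Distance(N, B) = 19.4 — off by 8.70.

T = (0.00, 0.00) ✓; TS at 18.30° ✓; |TS| = 15.60 ✓; ∠TSL = 51.30° ✓; |SL| = 15.70 ✓; ∠SLZ = 137.1° ✓; |LZ| = 26.90 ✓; ∠LZU = 135.5° ✓; |ZU| = 12.10 ✓; ∠ZUN = 41.60° ✓; |UN| = 14.50 ✓; ∠UNB = 72.00° ✓; |NB| = 10.70 ✗.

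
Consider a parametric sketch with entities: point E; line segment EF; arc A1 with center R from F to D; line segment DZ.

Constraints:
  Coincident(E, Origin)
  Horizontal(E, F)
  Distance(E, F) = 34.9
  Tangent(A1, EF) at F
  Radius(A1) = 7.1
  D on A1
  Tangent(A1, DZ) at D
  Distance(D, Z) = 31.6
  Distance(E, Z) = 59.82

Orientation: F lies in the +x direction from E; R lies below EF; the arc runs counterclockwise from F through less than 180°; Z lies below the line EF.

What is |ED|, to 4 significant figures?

31.08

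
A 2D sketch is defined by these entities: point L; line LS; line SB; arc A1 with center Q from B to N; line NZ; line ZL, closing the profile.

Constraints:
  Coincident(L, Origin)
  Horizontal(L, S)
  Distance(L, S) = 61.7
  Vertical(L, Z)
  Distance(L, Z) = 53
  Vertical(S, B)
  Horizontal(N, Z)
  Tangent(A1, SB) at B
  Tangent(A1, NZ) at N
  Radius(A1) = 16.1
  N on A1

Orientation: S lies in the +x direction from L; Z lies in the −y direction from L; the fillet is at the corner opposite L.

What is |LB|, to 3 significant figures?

71.9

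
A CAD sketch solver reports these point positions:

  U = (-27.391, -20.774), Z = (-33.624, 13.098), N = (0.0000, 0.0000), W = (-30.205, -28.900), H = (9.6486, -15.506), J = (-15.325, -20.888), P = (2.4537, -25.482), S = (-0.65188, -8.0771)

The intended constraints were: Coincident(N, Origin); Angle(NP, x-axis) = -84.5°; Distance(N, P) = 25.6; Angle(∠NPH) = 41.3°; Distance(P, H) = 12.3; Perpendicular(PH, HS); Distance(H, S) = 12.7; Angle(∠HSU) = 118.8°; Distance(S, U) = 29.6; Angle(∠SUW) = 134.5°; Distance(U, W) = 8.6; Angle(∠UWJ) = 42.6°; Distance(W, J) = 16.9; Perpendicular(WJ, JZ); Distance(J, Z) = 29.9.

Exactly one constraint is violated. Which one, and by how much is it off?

Distance(J, Z) = 29.9 — off by 8.70.

N = (0.00, 0.00) ✓; NP at -84.50° ✓; |NP| = 25.60 ✓; ∠NPH = 41.30° ✓; |PH| = 12.30 ✓; ∠(PH, HS) = 90.00° ✓; |HS| = 12.70 ✓; ∠HSU = 118.8° ✓; |SU| = 29.60 ✓; ∠SUW = 134.5° ✓; |UW| = 8.599 ✓; ∠UWJ = 42.60° ✓; |WJ| = 16.90 ✓; ∠(WJ, JZ) = 90.00° ✓; |JZ| = 38.60 ✗.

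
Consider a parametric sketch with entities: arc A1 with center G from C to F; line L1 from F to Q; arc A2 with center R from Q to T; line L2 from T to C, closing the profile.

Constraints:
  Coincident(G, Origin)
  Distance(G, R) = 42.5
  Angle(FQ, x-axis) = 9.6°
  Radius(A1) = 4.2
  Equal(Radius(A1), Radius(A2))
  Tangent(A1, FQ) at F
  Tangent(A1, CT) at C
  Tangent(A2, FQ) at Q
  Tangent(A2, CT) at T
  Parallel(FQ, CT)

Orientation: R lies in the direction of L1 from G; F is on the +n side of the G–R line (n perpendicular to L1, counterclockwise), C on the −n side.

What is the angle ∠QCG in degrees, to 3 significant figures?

78.8°

The slot axis is L1's direction at 9.6°, so u = (cos 9.6°, sin 9.6°) = (0.986, 0.167) and n = (−sin 9.6°, cos 9.6°) = (-0.167, 0.986). G is at the origin and R lies 42.5 along u from G, so R = 42.5·u = (41.9, 7.09). Tangency of A1 to both parallel lines with radius 4.2 puts F and C at G ± 4.2·n: F = (-0.700, 4.14), C = (0.700, -4.14). Equal radii place Q and T the same way about R: Q = R + 4.2·n = (41.2, 11.2), T = R − 4.2·n = (42.6, 2.95). Then cos ∠QCG = CQ·CG / (|CQ||CG|), giving 78.8°.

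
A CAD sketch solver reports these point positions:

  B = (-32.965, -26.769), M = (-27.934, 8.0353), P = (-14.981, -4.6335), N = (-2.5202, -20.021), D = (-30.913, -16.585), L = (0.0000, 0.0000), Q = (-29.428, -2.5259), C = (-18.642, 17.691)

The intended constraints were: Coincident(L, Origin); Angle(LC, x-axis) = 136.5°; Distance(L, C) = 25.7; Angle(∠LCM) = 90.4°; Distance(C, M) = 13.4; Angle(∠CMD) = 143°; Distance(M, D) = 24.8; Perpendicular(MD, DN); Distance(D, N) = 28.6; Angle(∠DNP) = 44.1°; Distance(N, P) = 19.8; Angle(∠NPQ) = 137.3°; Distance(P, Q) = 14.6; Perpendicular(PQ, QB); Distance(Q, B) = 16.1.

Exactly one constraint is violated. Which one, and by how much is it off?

Distance(Q, B) = 16.1 — off by 8.40.

L = (0.00, 0.00) ✓; LC at 136.5° ✓; |LC| = 25.70 ✓; ∠LCM = 90.40° ✓; |CM| = 13.40 ✓; ∠CMD = 143.0° ✓; |MD| = 24.80 ✓; ∠(MD, DN) = 90.00° ✓; |DN| = 28.60 ✓; ∠DNP = 44.10° ✓; |NP| = 19.80 ✓; ∠NPQ = 137.3° ✓; |PQ| = 14.60 ✓; ∠(PQ, QB) = 90.00° ✓; |QB| = 24.50 ✗.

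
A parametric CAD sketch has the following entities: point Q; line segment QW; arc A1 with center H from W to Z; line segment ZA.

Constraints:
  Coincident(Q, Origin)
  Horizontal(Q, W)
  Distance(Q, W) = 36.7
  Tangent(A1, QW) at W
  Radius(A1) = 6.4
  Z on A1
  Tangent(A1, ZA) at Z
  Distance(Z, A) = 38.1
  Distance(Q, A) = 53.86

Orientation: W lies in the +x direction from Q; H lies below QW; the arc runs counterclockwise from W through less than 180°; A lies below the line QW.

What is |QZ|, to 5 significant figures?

30.970

Checks: ∠(HW, WQ) = 90.00° ✓; |HW| = 6.400 ✓; |HZ| = 6.400 ✓; ∠(HZ, ZA) = 90.00° ✓; |ZA| = 38.10 ✓; |QA| = 53.86 ✓.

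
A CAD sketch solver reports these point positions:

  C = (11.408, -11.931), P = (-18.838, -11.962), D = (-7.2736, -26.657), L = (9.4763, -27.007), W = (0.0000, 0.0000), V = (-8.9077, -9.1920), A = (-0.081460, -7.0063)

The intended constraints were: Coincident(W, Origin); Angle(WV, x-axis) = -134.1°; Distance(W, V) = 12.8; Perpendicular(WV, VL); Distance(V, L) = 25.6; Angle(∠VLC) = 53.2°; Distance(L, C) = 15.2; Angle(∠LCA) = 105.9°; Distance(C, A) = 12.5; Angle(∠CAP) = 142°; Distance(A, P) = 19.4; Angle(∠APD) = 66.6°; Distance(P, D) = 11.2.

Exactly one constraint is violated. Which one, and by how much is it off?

Distance(P, D) = 11.2 — off by 7.50.

W = (0.00, 0.00) ✓; WV at -134.1° ✓; |WV| = 12.80 ✓; ∠(WV, VL) = 90.00° ✓; |VL| = 25.60 ✓; ∠VLC = 53.20° ✓; |LC| = 15.20 ✓; ∠LCA = 105.9° ✓; |CA| = 12.50 ✓; ∠CAP = 142.0° ✓; |AP| = 19.40 ✓; ∠APD = 66.60° ✓; |PD| = 18.70 ✗.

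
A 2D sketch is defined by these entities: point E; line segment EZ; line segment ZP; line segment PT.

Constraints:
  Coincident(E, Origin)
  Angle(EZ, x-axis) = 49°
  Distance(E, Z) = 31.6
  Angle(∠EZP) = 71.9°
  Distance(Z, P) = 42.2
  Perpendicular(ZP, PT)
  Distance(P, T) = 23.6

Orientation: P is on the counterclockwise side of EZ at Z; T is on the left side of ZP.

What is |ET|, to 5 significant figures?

33.016

∠EZP = 71.9°, so ZP runs at 49.0° + (180° − 71.9°) = 157.10° from the x-axis; with |ZP| = 42.2, P = Z + 42.2·(cos 157.10°, sin 157.10°) = (-18.143, 40.270). ZP ⟂ PT; with |PT| = 23.6 on the left of ZP, T = P + 23.6·(-0.38912, -0.92119) = (-27.326, 18.530). Then |ET| = |T − E| = 33.016.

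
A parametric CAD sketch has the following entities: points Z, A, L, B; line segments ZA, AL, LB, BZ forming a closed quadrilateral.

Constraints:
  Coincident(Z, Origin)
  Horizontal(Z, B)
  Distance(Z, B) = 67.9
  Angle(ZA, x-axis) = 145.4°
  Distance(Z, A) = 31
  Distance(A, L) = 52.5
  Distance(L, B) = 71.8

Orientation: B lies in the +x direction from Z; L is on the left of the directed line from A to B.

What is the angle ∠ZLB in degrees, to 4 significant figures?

64.14°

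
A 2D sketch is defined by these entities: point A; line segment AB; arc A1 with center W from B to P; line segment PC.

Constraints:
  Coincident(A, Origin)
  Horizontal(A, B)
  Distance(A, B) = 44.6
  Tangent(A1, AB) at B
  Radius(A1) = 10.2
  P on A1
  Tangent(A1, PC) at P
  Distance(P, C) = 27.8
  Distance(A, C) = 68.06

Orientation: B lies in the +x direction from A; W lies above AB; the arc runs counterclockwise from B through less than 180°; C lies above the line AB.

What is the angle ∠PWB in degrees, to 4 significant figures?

85.19°

A is at the origin; A and B share the same y with |AB| = 44.6 and B on the +x side, so B = (44.60, 0.000). Since A1 is tangent to AB there, WB ⟂ AB, so W = B + (0, 10.2) = (44.60, 10.20). Since WP ⟂ PC (tangency), |WC| = √(10.2² + 27.8²) = 29.61 regardless of where P sits on A1. So C lies on both circle(A, 68.06) and circle(W, 29.61); the above-AB intersection is C = (57.09, 37.05). P is the foot of the tangent from C: P = (54.76, 9.345).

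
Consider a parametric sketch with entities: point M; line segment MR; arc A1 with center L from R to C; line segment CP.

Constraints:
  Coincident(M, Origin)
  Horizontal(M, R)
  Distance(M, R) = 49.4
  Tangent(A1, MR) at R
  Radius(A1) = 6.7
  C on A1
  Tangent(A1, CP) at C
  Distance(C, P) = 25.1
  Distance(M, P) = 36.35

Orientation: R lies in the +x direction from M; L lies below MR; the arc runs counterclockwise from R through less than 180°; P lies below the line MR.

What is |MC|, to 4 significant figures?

44.20

M is at the origin; MR is horizontal with |MR| = 49.4 and R on the +x side, so R = (49.40, 0.000). Since A1 is tangent to MR there, LR ⟂ MR, so L = R + (0, -6.7) = (49.40, -6.700). Since LC ⟂ CP (tangency), |LP| = √(6.7² + 25.1²) = 25.98 regardless of where C sits on A1. So P lies on both circle(M, 36.35) and circle(L, 25.98); the below-MR intersection is P = (28.67, -22.35). C is the foot of the tangent from P: C = (44.12, -2.575).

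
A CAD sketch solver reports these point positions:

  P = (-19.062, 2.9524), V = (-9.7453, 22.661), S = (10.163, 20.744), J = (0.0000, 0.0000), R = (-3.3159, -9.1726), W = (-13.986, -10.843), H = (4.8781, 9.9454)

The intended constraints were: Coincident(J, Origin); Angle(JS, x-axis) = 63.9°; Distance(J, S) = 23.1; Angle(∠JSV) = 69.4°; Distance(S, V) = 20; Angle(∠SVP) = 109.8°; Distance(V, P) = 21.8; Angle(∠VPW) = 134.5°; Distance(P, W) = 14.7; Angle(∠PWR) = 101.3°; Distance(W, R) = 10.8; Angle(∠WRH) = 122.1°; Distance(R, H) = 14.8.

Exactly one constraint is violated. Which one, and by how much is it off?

Distance(R, H) = 14.8 — off by 6.00.

J = (0.00, 0.00) ✓; JS at 63.90° ✓; |JS| = 23.10 ✓; ∠JSV = 69.40° ✓; |SV| = 20.00 ✓; ∠SVP = 109.8° ✓; |VP| = 21.80 ✓; ∠VPW = 134.5° ✓; |PW| = 14.70 ✓; ∠PWR = 101.3° ✓; |WR| = 10.80 ✓; ∠WRH = 122.1° ✓; |RH| = 20.80 ✗.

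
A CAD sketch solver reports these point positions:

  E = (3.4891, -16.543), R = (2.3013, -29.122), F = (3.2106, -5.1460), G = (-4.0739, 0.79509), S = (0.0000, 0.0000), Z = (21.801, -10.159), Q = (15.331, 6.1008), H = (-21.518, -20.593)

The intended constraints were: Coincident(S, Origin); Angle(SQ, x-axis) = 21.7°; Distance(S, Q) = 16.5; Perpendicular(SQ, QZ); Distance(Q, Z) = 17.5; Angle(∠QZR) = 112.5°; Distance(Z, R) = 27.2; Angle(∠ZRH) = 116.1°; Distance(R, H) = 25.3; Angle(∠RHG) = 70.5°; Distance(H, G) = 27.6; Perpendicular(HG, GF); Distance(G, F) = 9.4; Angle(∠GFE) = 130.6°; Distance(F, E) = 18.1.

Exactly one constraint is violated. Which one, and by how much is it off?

Distance(F, E) = 18.1 — off by 6.70.

S = (0.00, 0.00) ✓; SQ at 21.70° ✓; |SQ| = 16.50 ✓; ∠(SQ, QZ) = 90.00° ✓; |QZ| = 17.50 ✓; ∠QZR = 112.5° ✓; |ZR| = 27.20 ✓; ∠ZRH = 116.1° ✓; |RH| = 25.30 ✓; ∠RHG = 70.50° ✓; |HG| = 27.60 ✓; ∠(HG, GF) = 90.00° ✓; |GF| = 9.400 ✓; ∠GFE = 130.6° ✓; |FE| = 11.40 ✗.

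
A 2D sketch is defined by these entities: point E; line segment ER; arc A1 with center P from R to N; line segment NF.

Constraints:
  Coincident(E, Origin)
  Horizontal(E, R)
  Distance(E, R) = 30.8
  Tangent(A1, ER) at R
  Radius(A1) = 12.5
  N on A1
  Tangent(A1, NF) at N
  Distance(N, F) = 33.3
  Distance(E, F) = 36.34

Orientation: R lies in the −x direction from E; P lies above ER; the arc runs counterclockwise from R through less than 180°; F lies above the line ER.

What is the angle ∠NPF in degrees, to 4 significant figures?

69.43°

E is at the origin; ER is horizontal with |ER| = 30.8 and R on the −x side, so R = (-30.80, 0.000). Tangency of A1 to ER means the radius PR is perpendicular to ER, so P = R + (0, 12.5) = (-30.80, 12.50). Since PN ⟂ NF (tangency), |PF| = √(12.5² + 33.3²) = 35.57 regardless of where N sits on A1. So F lies on both circle(E, 36.34) and circle(P, 35.57); the above-ER intersection is F = (-4.187, 36.10). N is the foot of the tangent from F: N = (-19.75, 6.658).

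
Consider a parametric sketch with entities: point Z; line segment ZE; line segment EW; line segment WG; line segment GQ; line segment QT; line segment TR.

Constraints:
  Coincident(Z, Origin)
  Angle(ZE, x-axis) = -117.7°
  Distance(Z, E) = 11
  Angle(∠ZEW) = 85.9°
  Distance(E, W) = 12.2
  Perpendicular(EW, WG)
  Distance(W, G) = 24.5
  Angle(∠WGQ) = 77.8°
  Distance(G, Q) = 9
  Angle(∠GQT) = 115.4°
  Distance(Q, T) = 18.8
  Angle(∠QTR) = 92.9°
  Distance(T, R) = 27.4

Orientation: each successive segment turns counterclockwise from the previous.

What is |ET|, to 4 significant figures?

4.386

Z is at the origin; ZE runs at -117.7° with length 11.0, so E = (-5.113, -9.739). ∠ZEW = 85.9° gives EW at -23.60° from the x-axis; with |EW| = 12.2, W = (6.066, -14.62). The perpendicularity gives WG at right angles to EW, so WG runs at 66.40°; with |WG| = 24.5, G = (15.87, 7.827). ∠WGQ = 77.8° gives GQ at 168.6° from the x-axis; with |GQ| = 9.0, Q = (7.052, 9.606). ∠GQT = 115.4° gives QT at -126.8° from the x-axis; with |QT| = 18.8, T = (-4.209, -5.448). Then |ET| = |T − E| = 4.386.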